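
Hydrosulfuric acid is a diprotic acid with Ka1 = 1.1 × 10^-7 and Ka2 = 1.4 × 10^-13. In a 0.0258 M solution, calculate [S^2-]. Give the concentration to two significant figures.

First ionization gives [H+] ≈ [HS-] = 5.33 × 10^-5 M.
Second step: Ka2 = [H+][S^2-]/[HS-] ≈ [S^2-] (since [H+] ≈ [HS-]).
So [S^2-] ≈ Ka2.

1.4 × 10^-13 M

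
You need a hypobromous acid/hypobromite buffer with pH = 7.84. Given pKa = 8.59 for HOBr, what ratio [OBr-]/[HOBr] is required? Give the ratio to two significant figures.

ratio = 0.18

pH = pKa + log(r) ⇒ log(r) = 7.84 − 8.59 = -0.75
r = [OBr-]/[HOBr] = 10^(-0.75) = 0.178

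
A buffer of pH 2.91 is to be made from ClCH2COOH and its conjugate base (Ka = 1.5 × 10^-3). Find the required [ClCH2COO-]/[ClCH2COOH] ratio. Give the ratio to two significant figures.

pKa = -log(1.5 × 10^-3) = 2.824
pH = pKa + log(r) ⇒ log(r) = 2.91 − 2.824 = +0.086
r = [ClCH2COO-]/[ClCH2COOH] = 10^(+0.086) = 1.22

ratio = 1.2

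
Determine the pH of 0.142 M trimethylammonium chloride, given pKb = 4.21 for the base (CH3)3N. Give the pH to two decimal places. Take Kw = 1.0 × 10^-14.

pH = 5.32

(CH3)3NH+ is the conjugate acid of the weak base (CH3)3N.
Kb = 10^(−4.21) = 6.17 × 10^-5
Ka = Kw/Kb = 1.0×10^-14 / 6.17 × 10^-5 = 1.62 × 10^-10
Ka = [H+]²/(0.142 − [H+]) = 1.62 × 10^-10
Since Ka ≪ C₀, [H+] ≈ √(Ka·C₀) = 4.80 × 10^-6 M.
pH = −log(4.80 × 10^-6) = 5.32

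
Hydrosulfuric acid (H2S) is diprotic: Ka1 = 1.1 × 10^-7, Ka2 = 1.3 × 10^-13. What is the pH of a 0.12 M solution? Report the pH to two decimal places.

Ka1 ≫ Ka2, so treat the first dissociation as the only significant source of H+.
Ka1 = x²/(0.12 − x) = 1.1 × 10^-7
x ≈ √(1.1 × 10^-7 × 0.12) = 1.15 × 10^-4 M
pH = −log(1.15 × 10^-4) = 3.94

pH = 3.94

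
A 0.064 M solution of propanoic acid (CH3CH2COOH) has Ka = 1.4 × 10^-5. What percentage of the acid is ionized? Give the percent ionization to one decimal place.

1.5%

CH3CH2COOH ⇌ CH3CH2COO- + H+; let x = [H+] at equilibrium.
x ≈ √(Ka·C₀) = √(1.4 × 10^-5 × 0.064) = 9.47 × 10^-4 M
% ionization = x/C₀ × 100% = 9.47 × 10^-4/0.064 × 100% = 1.5%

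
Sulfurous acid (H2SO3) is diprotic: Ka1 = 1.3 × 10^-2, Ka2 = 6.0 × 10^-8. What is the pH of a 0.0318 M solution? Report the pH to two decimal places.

Ka1 ≫ Ka2, so treat the first dissociation as the only significant source of H+.
Ka1 = x²/(0.0318 − x) = 1.3 × 10^-2
Solving the quadratic: x = (−Ka1 + √(Ka1² + 4·Ka1·C₀))/2 = 1.48 × 10^-2 M
pH = −log(1.48 × 10^-2) = 1.83

pH = 1.83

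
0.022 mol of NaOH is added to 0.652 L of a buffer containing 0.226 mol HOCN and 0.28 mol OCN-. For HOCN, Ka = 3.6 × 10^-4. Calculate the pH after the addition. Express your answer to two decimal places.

OH- converts HOCN to OCN-: HOCN → 0.204 mol, OCN- → 0.302 mol.
pKa = −log(3.6 × 10^-4) = 3.444
Henderson–Hasselbalch with mole ratio 0.302/0.204: pH = 3.444 + (+0.170)

pH = 3.61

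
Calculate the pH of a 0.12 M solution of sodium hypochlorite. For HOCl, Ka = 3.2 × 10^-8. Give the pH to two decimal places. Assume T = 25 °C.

OCl- is the conjugate base of the weak acid HOCl.
Kb = Kw/Ka = 1.0×10^-14 / 3.2 × 10^-8 = 3.12 × 10^-7
From the ICE table, Kb = [OH-]²/(0.12 − [OH-]) = 3.12 × 10^-7.
Neglecting [OH-] in the denominator: [OH-] = √(3.12 × 10^-7 × 0.12) = 1.93 × 10^-4 M
([OH-]/C₀ = 0.16% < 5%, so the approximation holds.)
pOH = −log(1.93 × 10^-4) = 3.71; pH = 14.00 − 3.71 = 10.29

pH = 10.29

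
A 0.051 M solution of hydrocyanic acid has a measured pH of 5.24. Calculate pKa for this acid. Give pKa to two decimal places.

pKa = 9.19

[H+] = 10^(-5.24) = 5.75 × 10^-6 M
At equilibrium [HA] = 0.051 − 5.75 × 10^-6 = 5.10 × 10^-2 M
Ka = [H+][A-]/[HA] = (5.75 × 10^-6)² / 5.10 × 10^-2 = 6.48 × 10^-10
pKa = -log(6.48 × 10^-10) = 9.19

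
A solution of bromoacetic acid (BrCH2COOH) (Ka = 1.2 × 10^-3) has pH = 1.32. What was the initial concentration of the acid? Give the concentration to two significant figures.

C₀ = 2.0 M

[H+] = 10^(-1.32) = 4.79 × 10^-2 M = x
Ka = x²/(C₀ − x) ⇒ C₀ = x + x²/Ka
C₀ = 4.79 × 10^-2 + (4.79 × 10^-2)²/(1.2 × 10^-3) = 1.96 M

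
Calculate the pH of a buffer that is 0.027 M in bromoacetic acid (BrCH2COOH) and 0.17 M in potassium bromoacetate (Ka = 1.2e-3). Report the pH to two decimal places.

pKa = −log(1.2 × 10^-3) = 2.921
Henderson–Hasselbalch: pH = pKa + log([BrCH2COO-]/[BrCH2COOH]) = 2.921 + log(0.17/0.027)
pH = 2.921 + (+0.799) = 3.72

pH = 3.72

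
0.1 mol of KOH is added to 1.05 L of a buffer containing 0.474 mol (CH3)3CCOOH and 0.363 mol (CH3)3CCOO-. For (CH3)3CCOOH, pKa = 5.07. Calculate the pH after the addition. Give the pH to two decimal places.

pH = 5.16

OH- converts (CH3)3CCOOH to (CH3)3CCOO-: (CH3)3CCOOH → 0.374 mol, (CH3)3CCOO- → 0.463 mol.
pH = pKa + log(n_(CH3)3CCOO-/n_(CH3)3CCOOH) = 5.07 + log(0.463/0.374) = 5.07 + (+0.093)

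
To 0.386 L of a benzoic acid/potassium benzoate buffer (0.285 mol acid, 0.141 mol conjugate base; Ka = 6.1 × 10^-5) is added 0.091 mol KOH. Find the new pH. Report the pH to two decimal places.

pH = 4.29

OH- converts C6H5COOH to C6H5COO-: C6H5COOH → 0.194 mol, C6H5COO- → 0.232 mol.
pKa = −log(6.1 × 10^-5) = 4.215
pH = pKa + log(n_C6H5COO-/n_C6H5COOH) = 4.215 + log(0.232/0.194) = 4.215 + (+0.078)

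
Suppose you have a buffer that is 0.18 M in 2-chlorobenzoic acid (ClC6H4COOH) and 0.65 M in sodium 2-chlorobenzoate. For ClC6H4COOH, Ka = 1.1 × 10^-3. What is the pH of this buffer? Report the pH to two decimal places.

pH = 3.52

pKa = −log(1.1 × 10^-3) = 2.959
pH = pKa + log([A⁻]/[HA]) = 2.959 + log(0.65/0.18)
pH = 2.959 + (+0.558) = 3.52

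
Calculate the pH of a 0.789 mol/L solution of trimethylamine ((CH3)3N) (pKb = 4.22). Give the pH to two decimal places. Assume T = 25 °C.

(CH3)3N + H2O ⇌ (CH3)3NH+ + OH-
Kb = 10^(−4.22) = 6.03 × 10^-5
Let x = [OH-] at equilibrium. Kb = x²/(0.789 − x).
Since Kb ≪ C₀, x ≈ √(Kb·C₀) = 6.90 × 10^-3 M.
(x/C₀ = 0.87% < 5%, so the approximation holds.)
pOH = −log(6.90 × 10^-3) = 2.16; pH = 14.00 − 2.16 = 11.84

pH = 11.84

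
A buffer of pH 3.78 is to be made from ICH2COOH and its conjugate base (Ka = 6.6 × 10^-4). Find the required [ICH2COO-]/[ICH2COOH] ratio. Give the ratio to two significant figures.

ratio = 4.0

pKa = -log(6.6 × 10^-4) = 3.180
pH = pKa + log(r) ⇒ log(r) = 3.78 − 3.180 = +0.600
r = [ICH2COO-]/[ICH2COOH] = 10^(+0.600) = 3.98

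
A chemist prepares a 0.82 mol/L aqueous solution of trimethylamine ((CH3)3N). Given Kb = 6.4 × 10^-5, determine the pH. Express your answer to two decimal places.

(CH3)3N + H2O ⇌ (CH3)3NH+ + OH-
From the ICE table, Kb = x²/(0.82 − x) = 6.4 × 10^-5.
Neglecting x in the denominator: x = √(6.4 × 10^-5 × 0.82) = 7.24 × 10^-3 M
pOH = 2.14, so pH = 14.00 − pOH = 11.86

pH = 11.86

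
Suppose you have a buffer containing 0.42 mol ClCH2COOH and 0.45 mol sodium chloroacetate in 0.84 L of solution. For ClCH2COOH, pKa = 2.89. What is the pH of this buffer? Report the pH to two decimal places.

Using pH = pKa + log([base]/[acid]) with [base]/[acid] = 0.45/0.42:
pH = 2.89 + (+0.030) = 2.92

pH = 2.92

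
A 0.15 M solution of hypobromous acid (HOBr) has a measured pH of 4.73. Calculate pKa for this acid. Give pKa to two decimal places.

pKa = 8.64

[H+] = 10^(-4.73) = 1.86 × 10^-5 M
At equilibrium [HA] = 0.15 − 1.86 × 10^-5 = 1.50 × 10^-1 M
Ka = [H+][A-]/[HA] = (1.86 × 10^-5)² / 1.50 × 10^-1 = 2.31 × 10^-9
pKa = -log(2.31 × 10^-9) = 8.64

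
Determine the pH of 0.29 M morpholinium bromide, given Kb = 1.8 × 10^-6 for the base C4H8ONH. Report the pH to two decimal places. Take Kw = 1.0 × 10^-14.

C4H8ONH2+ is the conjugate acid of the weak base C4H8ONH.
Ka = Kw/Kb = 1.0×10^-14 / 1.8 × 10^-6 = 5.56 × 10^-9
From the ICE table, Ka = [H+]²/(0.29 − [H+]) = 5.56 × 10^-9.
Assume [H+] ≪ 0.29: [H+] ≈ √(5.56 × 10^-9 × 0.29) = 4.02 × 10^-5 M
([H+]/C₀ = 0.014% < 5%, so the approximation holds.)
pH = −log[H+] = −log(4.02 × 10^-5) = 4.40

pH = 4.40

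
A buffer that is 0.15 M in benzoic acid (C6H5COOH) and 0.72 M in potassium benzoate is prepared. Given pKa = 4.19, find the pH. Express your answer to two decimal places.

pH = 4.87

Henderson–Hasselbalch: pH = pKa + log([C6H5COO-]/[C6H5COOH]) = 4.19 + log(0.72/0.15)
pH = 4.19 + (+0.681) = 4.87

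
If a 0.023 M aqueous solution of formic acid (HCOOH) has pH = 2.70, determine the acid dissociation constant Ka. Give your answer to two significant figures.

Ka = 1.9 × 10^-4

[H+] = 10^(-2.70) = 2.00 × 10^-3 M
At equilibrium [HA] = 0.023 − 2.00 × 10^-3 = 2.10 × 10^-2 M
Ka = [H+][A-]/[HA] = (2.00 × 10^-3)² / 2.10 × 10^-2 = 1.9 × 10^-4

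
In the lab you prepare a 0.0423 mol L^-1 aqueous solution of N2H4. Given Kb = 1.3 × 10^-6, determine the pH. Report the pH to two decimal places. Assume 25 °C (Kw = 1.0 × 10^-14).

pH = 10.37

N2H4 + H2O ⇌ N2H5+ + OH-
From the ICE table, Kb = x²/(0.0423 − x) = 1.3 × 10^-6.
Neglecting x in the denominator: x = √(1.3 × 10^-6 × 0.0423) = 2.34 × 10^-4 M
(x/C₀ = 0.55% < 5%, so the approximation holds.)
pOH = −log(2.34 × 10^-4) = 3.63; pH = 14.00 − 3.63 = 10.37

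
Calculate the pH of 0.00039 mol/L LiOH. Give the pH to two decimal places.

pH = 10.59

LiOH is a strong base; [OH-] = 0.00039 M.
pOH = -log(0.00039) = 3.41
pH = 14.00 - 3.41 = 10.59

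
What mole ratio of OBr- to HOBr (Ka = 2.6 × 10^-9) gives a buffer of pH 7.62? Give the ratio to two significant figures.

ratio = 0.11

pKa = -log(2.6 × 10^-9) = 8.585
pH = pKa + log(r) ⇒ log(r) = 7.62 − 8.585 = -0.965
r = [OBr-]/[HOBr] = 10^(-0.965) = 0.108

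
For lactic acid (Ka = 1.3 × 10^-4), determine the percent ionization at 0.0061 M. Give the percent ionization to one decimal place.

CH3CH(OH)COOH ⇌ CH3CH(OH)COO- + H+; let x = [H+] at equilibrium.
Solve x² + 0.00013x − 7.93e-07 = 0 → x = 8.28 × 10^-4 M
% ionization = x/C₀ × 100% = 8.28 × 10^-4/0.0061 × 100% = 13.6%

13.6%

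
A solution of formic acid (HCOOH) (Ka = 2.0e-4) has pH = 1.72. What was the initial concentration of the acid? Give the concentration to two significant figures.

C₀ = 1.8 M

[H+] = 10^(-1.72) = 1.91 × 10^-2 M = x
Ka = x²/(C₀ − x) ⇒ C₀ = x + x²/Ka
C₀ = 1.91 × 10^-2 + (1.91 × 10^-2)²/(2.0 × 10^-4) = 1.84 M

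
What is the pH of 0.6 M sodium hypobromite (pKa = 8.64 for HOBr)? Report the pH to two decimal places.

OBr- is the conjugate base of the weak acid HOBr.
Ka = 10^(−8.64) = 2.29 × 10^-9
Kb = Kw/Ka = 1.0×10^-14 / 2.29 × 10^-9 = 4.37 × 10^-6
From the ICE table, Kb = [OH-]²/(0.6 − [OH-]) = 4.37 × 10^-6.
Neglecting [OH-] in the denominator: [OH-] = √(4.37 × 10^-6 × 0.6) = 1.62 × 10^-3 M
pOH = −log(1.62 × 10^-3) = 2.79; pH = 14.00 − 2.79 = 11.21

pH = 11.21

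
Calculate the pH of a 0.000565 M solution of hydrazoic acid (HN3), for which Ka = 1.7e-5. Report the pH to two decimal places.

HN3 ⇌ N3- + H+
From the ICE table, Ka = [H+]²/(0.000565 − [H+]) = 1.7 × 10^-5.
[H+] is not negligible relative to C₀; solve [H+]² + 1.7e-05·[H+] − 9.6e-09 = 0.
[H+] = [−1.7e-05 + √(1.7e-05² + 3.84e-08)]/2 = 8.99 × 10^-5 M
pH = −log(8.99 × 10^-5) = 4.05

pH = 4.05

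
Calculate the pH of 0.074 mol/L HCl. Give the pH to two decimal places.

pH = 1.13

HCl is a strong acid and dissociates completely, so [H+] = 0.074 M.
pH = -log(0.074) = 1.13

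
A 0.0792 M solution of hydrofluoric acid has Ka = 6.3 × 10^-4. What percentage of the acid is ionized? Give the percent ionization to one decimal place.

HF ⇌ F- + H+; let x = [H+] at equilibrium.
Solve x² + 0.00063x − 4.99e-05 = 0 → x = 6.76 × 10^-3 M
Fraction ionized = 6.76 × 10^-3 / 0.0792 = 0.0854 → 8.5%

8.5%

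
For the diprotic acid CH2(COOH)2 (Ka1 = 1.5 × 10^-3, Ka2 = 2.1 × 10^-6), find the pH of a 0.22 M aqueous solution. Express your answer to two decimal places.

Since Ka1 ≫ Ka2, the first ionization dominates [H+].
Ka1 = x²/(0.22 − x) = 1.5 × 10^-3
Solving the quadratic: x = (−Ka1 + √(Ka1² + 4·Ka1·C₀))/2 = 1.74 × 10^-2 M
pH = −log(1.74 × 10^-2) = 1.76

pH = 1.76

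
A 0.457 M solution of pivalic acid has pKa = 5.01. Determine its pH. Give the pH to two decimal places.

(CH3)3CCOOH ⇌ (CH3)3CCOO- + H+
Ka = 10^(−5.01) = 9.77 × 10^-6
From the ICE table, Ka = x²/(0.457 − x) = 9.77 × 10^-6.
Neglecting x in the denominator: x = √(9.77 × 10^-6 × 0.457) = 2.11 × 10^-3 M
pH = −log(2.11 × 10^-3) = 2.68

pH = 2.68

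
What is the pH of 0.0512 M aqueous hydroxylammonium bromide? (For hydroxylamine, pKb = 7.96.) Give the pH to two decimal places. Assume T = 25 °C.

NH3OH+ is the conjugate acid of the weak base NH2OH.
Kb = 10^(−7.96) = 1.10 × 10^-8
Ka = Kw/Kb = 1.0×10^-14 / 1.10 × 10^-8 = 9.09 × 10^-7
Let x = [H+] at equilibrium. Ka = x²/(0.0512 − x).
Assume x ≪ 0.0512: x ≈ √(9.09 × 10^-7 × 0.0512) = 2.16 × 10^-4 M
pH = −log[H+] = −log(2.16 × 10^-4) = 3.67

pH = 3.67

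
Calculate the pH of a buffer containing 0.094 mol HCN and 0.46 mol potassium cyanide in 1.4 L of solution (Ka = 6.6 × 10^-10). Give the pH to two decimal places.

pH = 9.87

pKa = −log(6.6 × 10^-10) = 9.180
Using pH = pKa + log([base]/[acid]) with [base]/[acid] = 0.46/0.094:
pH = 9.180 + (+0.690) = 9.87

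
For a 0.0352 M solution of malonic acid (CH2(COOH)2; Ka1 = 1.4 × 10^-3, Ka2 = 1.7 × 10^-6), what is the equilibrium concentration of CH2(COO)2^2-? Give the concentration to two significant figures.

1.7 × 10^-6 M

First ionization gives [H+] ≈ [CH2(COOH)COO-] = 6.35 × 10^-3 M.
Second step: Ka2 = [H+][CH2(COO)2^2-]/[CH2(COOH)COO-] ≈ [CH2(COO)2^2-] (since [H+] ≈ [CH2(COOH)COO-]).
So [CH2(COO)2^2-] ≈ Ka2.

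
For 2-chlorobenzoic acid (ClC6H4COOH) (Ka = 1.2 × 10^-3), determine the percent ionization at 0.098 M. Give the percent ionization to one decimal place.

ClC6H4COOH ⇌ ClC6H4COO- + H+; let x = [H+] at equilibrium.
Ka = x²/(C₀ − x); solving the quadratic gives x = 1.03 × 10^-2 M.
Fraction ionized = 1.03 × 10^-2 / 0.098 = 0.1051 → 10.5%

10.5%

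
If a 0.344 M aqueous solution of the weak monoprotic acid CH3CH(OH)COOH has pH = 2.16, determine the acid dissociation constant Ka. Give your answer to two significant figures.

Ka = 1.4 × 10^-4

[H+] = 10^(-2.16) = 6.92 × 10^-3 M
At equilibrium [HA] = 0.344 − 6.92 × 10^-3 = 3.37 × 10^-1 M
Ka = [H+][A-]/[HA] = (6.92 × 10^-3)² / 3.37 × 10^-1 = 1.4 × 10^-4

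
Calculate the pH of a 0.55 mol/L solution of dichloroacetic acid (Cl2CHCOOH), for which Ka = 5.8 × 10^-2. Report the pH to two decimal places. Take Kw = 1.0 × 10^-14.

Cl2CHCOOH ⇌ Cl2CHCOO- + H+
From the ICE table, Ka = x²/(0.55 − x) = 5.8 × 10^-2.
Here C₀/Ka ≈ 9.48, so the small-x approximation fails. Use the quadratic:
x = (−Ka + √(Ka² + 4·Ka·C₀))/2 = 1.52 × 10^-1 M
pH = −log[H+] = −log(1.52 × 10^-1) = 0.82

pH = 0.82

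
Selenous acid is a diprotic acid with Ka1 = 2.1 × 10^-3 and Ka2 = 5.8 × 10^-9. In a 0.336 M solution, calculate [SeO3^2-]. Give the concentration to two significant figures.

5.8 × 10^-9 M

First ionization gives [H+] ≈ [HSeO3-] = 2.55 × 10^-2 M.
Second step: Ka2 = [H+][SeO3^2-]/[HSeO3-] ≈ [SeO3^2-] (since [H+] ≈ [HSeO3-]).
So [SeO3^2-] ≈ Ka2.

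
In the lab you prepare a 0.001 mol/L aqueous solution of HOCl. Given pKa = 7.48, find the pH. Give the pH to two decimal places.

HOCl ⇌ OCl- + H+
Ka = 10^(−7.48) = 3.31 × 10^-8
Ka = x²/(0.001 − x) = 3.31 × 10^-8
Neglecting x in the denominator: x = √(3.31 × 10^-8 × 0.001) = 5.75 × 10^-6 M
Check: 0.58% ionized — well under 5%, approximation valid.
pH = −log(5.75 × 10^-6) = 5.24

pH = 5.24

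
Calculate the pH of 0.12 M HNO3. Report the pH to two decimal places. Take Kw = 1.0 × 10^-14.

pH = 0.92

HNO3 is a strong acid and dissociates completely, so [H+] = 0.12 M.
pH = -log(0.12) = 0.92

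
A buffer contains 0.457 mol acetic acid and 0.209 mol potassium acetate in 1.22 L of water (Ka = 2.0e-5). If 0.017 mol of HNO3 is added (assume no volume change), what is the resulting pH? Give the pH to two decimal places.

After neutralization: n(CH3COOH) = 0.474 mol, n(CH3COO-) = 0.192 mol.
pKa = −log(2.0 × 10^-5) = 4.699
pH = pKa + log([A⁻]/[HA]) = 4.699 + log(0.192/0.474) = 4.699 -0.392

pH = 4.31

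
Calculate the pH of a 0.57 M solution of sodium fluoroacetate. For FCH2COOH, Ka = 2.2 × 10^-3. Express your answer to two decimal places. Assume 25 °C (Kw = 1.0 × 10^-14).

pH = 8.21

FCH2COO- is the conjugate base of the weak acid FCH2COOH.
Kb = Kw/Ka = 1.0×10^-14 / 2.2 × 10^-3 = 4.55 × 10^-12
From the ICE table, Kb = x²/(0.57 − x) = 4.55 × 10^-12.
Assume x ≪ 0.57: x ≈ √(4.55 × 10^-12 × 0.57) = 1.61 × 10^-6 M
Check: 0.00028% ionized — well under 5%, approximation valid.
pOH = −log(1.61 × 10^-6) = 5.79; pH = 14.00 − 5.79 = 8.21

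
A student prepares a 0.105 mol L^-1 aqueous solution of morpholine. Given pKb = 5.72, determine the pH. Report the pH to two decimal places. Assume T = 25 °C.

C4H8ONH + H2O ⇌ C4H8ONH2+ + OH-
Kb = 10^(−5.72) = 1.91 × 10^-6
From the ICE table, Kb = x²/(0.105 − x) = 1.91 × 10^-6.
Since Kb ≪ C₀, x ≈ √(Kb·C₀) = 4.48 × 10^-4 M.
pOH = −log(4.48 × 10^-4) = 3.35; pH = 14.00 − 3.35 = 10.65

pH = 10.65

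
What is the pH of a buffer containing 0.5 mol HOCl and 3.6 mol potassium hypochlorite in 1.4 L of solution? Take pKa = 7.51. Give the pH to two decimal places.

Using pH = pKa + log([base]/[acid]) with [base]/[acid] = 3.6/0.5:
pH = 7.51 + (+0.857) = 8.37

pH = 8.37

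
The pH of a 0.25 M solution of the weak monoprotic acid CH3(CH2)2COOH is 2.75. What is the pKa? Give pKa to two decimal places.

[H+] = 10^(-2.75) = 1.78 × 10^-3 M
At equilibrium [HA] = 0.25 − 1.78 × 10^-3 = 2.48 × 10^-1 M
Ka = [H+][A-]/[HA] = (1.78 × 10^-3)² / 2.48 × 10^-1 = 1.28 × 10^-5
pKa = -log(1.28 × 10^-5) = 4.89

pKa = 4.89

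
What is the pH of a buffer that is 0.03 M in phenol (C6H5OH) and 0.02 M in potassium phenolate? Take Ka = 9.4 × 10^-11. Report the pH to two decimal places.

pKa = −log(9.4 × 10^-11) = 10.027
Using pH = pKa + log([base]/[acid]) with [base]/[acid] = 0.02/0.03:
pH = 10.027 + (-0.176) = 9.85

pH = 9.85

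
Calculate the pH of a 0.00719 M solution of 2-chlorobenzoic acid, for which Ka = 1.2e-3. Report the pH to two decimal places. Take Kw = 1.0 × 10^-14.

ClC6H4COOH ⇌ ClC6H4COO- + H+
Ka = [H+]²/(0.00719 − [H+]) = 1.2 × 10^-3
The 5% rule fails; solving [H+]² + Ka·[H+] − Ka·C₀ = 0 exactly:
[H+] = (−Ka + √(Ka² + 4·Ka·C₀))/2 = 2.40 × 10^-3 M
pH = −log(2.40 × 10^-3) = 2.62

pH = 2.62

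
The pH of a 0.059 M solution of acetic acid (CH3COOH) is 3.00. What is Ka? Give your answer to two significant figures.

[H+] = 10^(-3.00) = 1.00 × 10^-3 M
At equilibrium [HA] = 0.059 − 1.00 × 10^-3 = 5.80 × 10^-2 M
Ka = [H+][A-]/[HA] = (1.00 × 10^-3)² / 5.80 × 10^-2 = 1.7 × 10^-5

Ka = 1.7 × 10^-5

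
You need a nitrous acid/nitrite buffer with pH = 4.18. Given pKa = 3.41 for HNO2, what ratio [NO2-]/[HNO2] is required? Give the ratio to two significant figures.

ratio = 5.9

pH = pKa + log(r) ⇒ log(r) = 4.18 − 3.41 = +0.77
r = [NO2-]/[HNO2] = 10^(+0.77) = 5.89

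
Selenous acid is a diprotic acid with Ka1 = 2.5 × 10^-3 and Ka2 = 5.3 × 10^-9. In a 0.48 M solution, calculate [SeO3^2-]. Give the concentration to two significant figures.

First ionization gives [H+] ≈ [HSeO3-] = 3.34 × 10^-2 M.
Second step: Ka2 = [H+][SeO3^2-]/[HSeO3-] ≈ [SeO3^2-] (since [H+] ≈ [HSeO3-]).
So [SeO3^2-] ≈ Ka2.

5.3 × 10^-9 M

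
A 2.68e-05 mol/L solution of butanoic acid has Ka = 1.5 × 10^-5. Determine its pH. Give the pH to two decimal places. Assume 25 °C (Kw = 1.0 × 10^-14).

CH3(CH2)2COOH ⇌ CH3(CH2)2COO- + H+
From the ICE table, Ka = [H+]²/(2.68e-05 − [H+]) = 1.5 × 10^-5.
The 5% rule fails; solving [H+]² + Ka·[H+] − Ka·C₀ = 0 exactly:
[H+] = (−Ka + √(Ka² + 4·Ka·C₀))/2 = 1.39 × 10^-5 M
pH = −log(1.39 × 10^-5) = 4.86

pH = 4.86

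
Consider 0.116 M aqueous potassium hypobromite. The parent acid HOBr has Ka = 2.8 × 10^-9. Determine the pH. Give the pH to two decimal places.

pH = 10.81

OBr- is the conjugate base of the weak acid HOBr.
Kb = Kw/Ka = 1.0×10^-14 / 2.8 × 10^-9 = 3.57 × 10^-6
Kb = x²/(0.116 − x) = 3.57 × 10^-6
Assume x ≪ 0.116: x ≈ √(3.57 × 10^-6 × 0.116) = 6.44 × 10^-4 M
Check: 0.55% ionized — well under 5%, approximation valid.
pOH = −log(6.44 × 10^-4) = 3.19; pH = 14.00 − 3.19 = 10.81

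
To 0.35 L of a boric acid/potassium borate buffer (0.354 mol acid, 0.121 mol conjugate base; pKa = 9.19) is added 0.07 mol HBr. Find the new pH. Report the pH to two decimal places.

pH = 8.27

Added H+ converts B(OH)4- to B(OH)3: B(OH)3 → 0.424 mol, B(OH)4- → 0.051 mol.
pH = pKa + log([A⁻]/[HA]) = 9.19 + log(0.051/0.424) = 9.19 -0.920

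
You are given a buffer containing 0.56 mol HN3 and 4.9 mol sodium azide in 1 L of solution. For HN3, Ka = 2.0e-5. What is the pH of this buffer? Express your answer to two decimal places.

pH = 5.64

pKa = −log(2.0 × 10^-5) = 4.699
Using pH = pKa + log([base]/[acid]) with [base]/[acid] = 4.9/0.56:
pH = 4.699 + (+0.942) = 5.64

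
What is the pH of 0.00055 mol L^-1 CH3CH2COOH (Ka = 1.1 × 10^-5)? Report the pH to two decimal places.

pH = 4.14

CH3CH2COOH ⇌ CH3CH2COO- + H+
Ka = x²/(0.00055 − x) = 1.1 × 10^-5
x is not negligible relative to C₀; solve x² + 1.1e-05·x − 6.05e-09 = 0.
x = (−Ka + √(Ka² + 4·Ka·C₀))/2 = 7.25 × 10^-5 M
pH = −log[H+] = −log(7.25 × 10^-5) = 4.14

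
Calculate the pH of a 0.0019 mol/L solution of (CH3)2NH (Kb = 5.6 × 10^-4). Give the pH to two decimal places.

pH = 10.90

(CH3)2NH + H2O ⇌ (CH3)2NH2+ + OH-
Kb = [OH-]²/(0.0019 − [OH-]) = 5.6 × 10^-4
The 5% rule fails; solving [OH-]² + Kb·[OH-] − Kb·C₀ = 0 exactly:
[OH-] = (−Kb + √(Kb² + 4·Kb·C₀))/2 = 7.89 × 10^-4 M
pOH = −log(7.89 × 10^-4) = 3.10; pH = 14.00 − 3.10 = 10.90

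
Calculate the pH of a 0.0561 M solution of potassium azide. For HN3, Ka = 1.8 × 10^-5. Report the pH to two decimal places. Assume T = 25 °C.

N3- is the conjugate base of the weak acid HN3.
Kb = Kw/Ka = 1.0×10^-14 / 1.8 × 10^-5 = 5.56 × 10^-10
From the ICE table, Kb = x²/(0.0561 − x) = 5.56 × 10^-10.
Assume x ≪ 0.0561: x ≈ √(5.56 × 10^-10 × 0.0561) = 5.58 × 10^-6 M
(x/C₀ = 0.01% < 5%, so the approximation holds.)
pOH = −log(5.58 × 10^-6) = 5.25; pH = 14.00 − 5.25 = 8.75

pH = 8.75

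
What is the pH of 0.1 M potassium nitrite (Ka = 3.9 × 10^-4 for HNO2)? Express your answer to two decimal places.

pH = 8.20

NO2- is the conjugate base of the weak acid HNO2.
Kb = Kw/Ka = 1.0×10^-14 / 3.9 × 10^-4 = 2.56 × 10^-11
From the ICE table, Kb = [OH-]²/(0.1 − [OH-]) = 2.56 × 10^-11.
Since Kb ≪ C₀, [OH-] ≈ √(Kb·C₀) = 1.60 × 10^-6 M.
pOH = −log(1.60 × 10^-6) = 5.80; pH = 14.00 − 5.80 = 8.20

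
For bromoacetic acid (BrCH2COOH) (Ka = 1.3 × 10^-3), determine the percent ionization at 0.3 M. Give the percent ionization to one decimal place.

BrCH2COOH ⇌ BrCH2COO- + H+; let x = [H+] at equilibrium.
Solve x² + 0.0013x − 0.00039 = 0 → x = 1.91 × 10^-2 M
% ionization = x/C₀ × 100% = 1.91 × 10^-2/0.3 × 100% = 6.4%

6.4%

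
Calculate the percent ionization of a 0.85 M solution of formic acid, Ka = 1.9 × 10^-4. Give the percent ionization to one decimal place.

HCOOH ⇌ HCOO- + H+; let x = [H+] at equilibrium.
x ≈ √(Ka·C₀) = √(1.9 × 10^-4 × 0.85) = 1.27 × 10^-2 M
% ionization = x/C₀ × 100% = 1.27 × 10^-2/0.85 × 100% = 1.5%

1.5%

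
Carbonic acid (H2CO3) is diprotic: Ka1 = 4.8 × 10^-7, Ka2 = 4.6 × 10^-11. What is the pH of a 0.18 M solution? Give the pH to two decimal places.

pH = 3.53

Since Ka1 ≫ Ka2, the first ionization dominates [H+].
Ka1 = x²/(0.18 − x) = 4.8 × 10^-7
x ≈ √(4.8 × 10^-7 × 0.18) = 2.94 × 10^-4 M
pH = −log(2.94 × 10^-4) = 3.53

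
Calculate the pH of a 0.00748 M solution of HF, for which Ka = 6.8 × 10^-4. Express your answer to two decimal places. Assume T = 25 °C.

pH = 2.71

HF ⇌ F- + H+
From the ICE table, Ka = x²/(0.00748 − x) = 6.8 × 10^-4.
Here C₀/Ka ≈ 11, so the small-x approximation fails. Use the quadratic:
x = (−Ka + √(Ka² + 4·Ka·C₀))/2 = 1.94 × 10^-3 M
pH = −log[H+] = −log(1.94 × 10^-3) = 2.71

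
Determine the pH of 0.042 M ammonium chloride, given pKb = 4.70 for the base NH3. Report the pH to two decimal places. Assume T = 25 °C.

pH = 5.34

NH4+ is the conjugate acid of the weak base NH3.
Kb = 10^(−4.70) = 2.00 × 10^-5
Ka = Kw/Kb = 1.0×10^-14 / 2.00 × 10^-5 = 5.00 × 10^-10
Ka = x²/(0.042 − x) = 5.00 × 10^-10
Neglecting x in the denominator: x = √(5.00 × 10^-10 × 0.042) = 4.58 × 10^-6 M
(x/C₀ = 0.011% < 5%, so the approximation holds.)
pH = −log[H+] = −log(4.58 × 10^-6) = 5.34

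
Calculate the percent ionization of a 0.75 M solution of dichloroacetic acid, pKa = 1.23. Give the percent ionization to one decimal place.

Cl2CHCOOH ⇌ Cl2CHCOO- + H+; let x = [H+] at equilibrium.
Ka = 10^(−1.23) = 5.89 × 10^-2
Ka = x²/(C₀ − x); solving the quadratic gives x = 1.83 × 10^-1 M.
% ionization = x/C₀ × 100% = 1.83 × 10^-1/0.75 × 100% = 24.4%

24.4%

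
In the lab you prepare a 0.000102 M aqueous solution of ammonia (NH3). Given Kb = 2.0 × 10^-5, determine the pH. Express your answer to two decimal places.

NH3 + H2O ⇌ NH4+ + OH-
Kb = [OH-]²/(0.000102 − [OH-]) = 2.0 × 10^-5
Here C₀/Kb ≈ 5.1, so the small-[OH-] approximation fails. Use the quadratic:
[OH-] = [−2e-05 + √(2e-05² + 8.16e-09)]/2 = 3.63 × 10^-5 M
pOH = 4.44, so pH = 14.00 − pOH = 9.56

pH = 9.56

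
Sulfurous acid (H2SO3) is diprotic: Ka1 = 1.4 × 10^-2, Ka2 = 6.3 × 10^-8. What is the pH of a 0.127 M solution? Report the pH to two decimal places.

pH = 1.45

Since Ka1 ≫ Ka2, the first ionization dominates [H+].
Ka1 = x²/(0.127 − x) = 1.4 × 10^-2
Solving the quadratic: x = (−Ka1 + √(Ka1² + 4·Ka1·C₀))/2 = 3.57 × 10^-2 M
pH = −log(3.57 × 10^-2) = 1.45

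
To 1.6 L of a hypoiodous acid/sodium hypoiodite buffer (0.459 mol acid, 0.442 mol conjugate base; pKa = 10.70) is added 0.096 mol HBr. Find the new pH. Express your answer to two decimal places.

Added H+ converts OI- to HOI: HOI → 0.555 mol, OI- → 0.346 mol.
pH = pKa + log([A⁻]/[HA]) = 10.70 + log(0.346/0.555) = 10.70 -0.205

pH = 10.49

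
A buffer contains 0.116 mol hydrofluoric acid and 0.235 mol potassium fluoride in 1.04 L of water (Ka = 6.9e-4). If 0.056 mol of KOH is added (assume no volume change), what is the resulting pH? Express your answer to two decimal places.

OH- converts HF to F-: HF → 0.06 mol, F- → 0.291 mol.
pKa = −log(6.9 × 10^-4) = 3.161
pH = pKa + log(n_F-/n_HF) = 3.161 + log(0.291/0.06) = 3.161 + (+0.686)

pH = 3.85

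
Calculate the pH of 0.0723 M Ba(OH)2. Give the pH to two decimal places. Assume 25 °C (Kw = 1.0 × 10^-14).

Ba(OH)2 is a strong base (each formula unit releases 2 OH-); [OH-] = 0.145 M.
pOH = -log(0.145) = 0.84
pH = 14.00 - 0.84 = 13.16

pH = 13.16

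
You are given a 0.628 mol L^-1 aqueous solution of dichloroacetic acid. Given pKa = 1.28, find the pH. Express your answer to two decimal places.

Cl2CHCOOH ⇌ Cl2CHCOO- + H+
Ka = 10^(−1.28) = 5.25 × 10^-2
From the ICE table, Ka = [H+]²/(0.628 − [H+]) = 5.25 × 10^-2.
[H+] is not negligible relative to C₀; solve [H+]² + 0.0525·[H+] − 0.033 = 0.
[H+] = (−Ka + √(Ka² + 4·Ka·C₀))/2 = 1.57 × 10^-1 M
pH = −log(1.57 × 10^-1) = 0.80

pH = 0.80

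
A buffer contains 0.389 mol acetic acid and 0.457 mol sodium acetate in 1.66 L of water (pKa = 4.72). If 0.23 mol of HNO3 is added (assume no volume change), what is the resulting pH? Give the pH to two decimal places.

pH = 4.28

After neutralization: n(CH3COOH) = 0.619 mol, n(CH3COO-) = 0.227 mol.
pH = pKa + log(n_CH3COO-/n_CH3COOH) = 4.72 + log(0.227/0.619) = 4.72 + (-0.436)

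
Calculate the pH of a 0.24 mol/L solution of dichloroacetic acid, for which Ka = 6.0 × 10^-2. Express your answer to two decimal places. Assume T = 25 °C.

pH = 1.03

Cl2CHCOOH ⇌ Cl2CHCOO- + H+
From the ICE table, Ka = [H+]²/(0.24 − [H+]) = 6.0 × 10^-2.
Here C₀/Ka ≈ 4, so the small-[H+] approximation fails. Use the quadratic:
[H+] = (−Ka + √(Ka² + 4·Ka·C₀))/2 = 9.37 × 10^-2 M
pH = −log(9.37 × 10^-2) = 1.03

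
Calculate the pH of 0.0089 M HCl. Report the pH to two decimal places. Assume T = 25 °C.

pH = 2.05

HCl is a strong acid and dissociates completely, so [H+] = 0.0089 M.
pH = -log(0.0089) = 2.05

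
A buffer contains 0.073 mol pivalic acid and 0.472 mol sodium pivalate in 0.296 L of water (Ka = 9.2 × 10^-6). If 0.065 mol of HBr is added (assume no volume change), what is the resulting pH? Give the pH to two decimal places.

Added H+ converts (CH3)3CCOO- to (CH3)3CCOOH: (CH3)3CCOOH → 0.138 mol, (CH3)3CCOO- → 0.407 mol.
pKa = −log(9.2 × 10^-6) = 5.036
pH = pKa + log(n_(CH3)3CCOO-/n_(CH3)3CCOOH) = 5.036 + log(0.407/0.138) = 5.036 + (+0.470)

pH = 5.51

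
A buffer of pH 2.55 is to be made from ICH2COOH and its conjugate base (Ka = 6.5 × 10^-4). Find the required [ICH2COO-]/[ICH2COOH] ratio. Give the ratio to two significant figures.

pKa = -log(6.5 × 10^-4) = 3.187
pH = pKa + log(r) ⇒ log(r) = 2.55 − 3.187 = -0.637
r = [ICH2COO-]/[ICH2COOH] = 10^(-0.637) = 0.231

ratio = 0.23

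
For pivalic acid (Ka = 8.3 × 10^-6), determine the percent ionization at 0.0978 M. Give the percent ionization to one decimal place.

0.9%

(CH3)3CCOOH ⇌ (CH3)3CCOO- + H+; let x = [H+] at equilibrium.
x ≈ √(Ka·C₀) = √(8.3 × 10^-6 × 0.0978) = 9.01 × 10^-4 M
% ionization = x/C₀ × 100% = 9.01 × 10^-4/0.0978 × 100% = 0.9%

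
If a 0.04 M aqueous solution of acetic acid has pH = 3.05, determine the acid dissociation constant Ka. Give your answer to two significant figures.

[H+] = 10^(-3.05) = 8.91 × 10^-4 M
At equilibrium [HA] = 0.04 − 8.91 × 10^-4 = 3.91 × 10^-2 M
Ka = [H+][A-]/[HA] = (8.91 × 10^-4)² / 3.91 × 10^-2 = 2.0 × 10^-5

Ka = 2.0 × 10^-5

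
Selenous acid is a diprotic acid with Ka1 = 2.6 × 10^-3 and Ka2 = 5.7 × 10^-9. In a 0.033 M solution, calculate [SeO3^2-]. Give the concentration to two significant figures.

5.7 × 10^-9 M

First ionization gives [H+] ≈ [HSeO3-] = 8.05 × 10^-3 M.
Second step: Ka2 = [H+][SeO3^2-]/[HSeO3-] ≈ [SeO3^2-] (since [H+] ≈ [HSeO3-]).
So [SeO3^2-] ≈ Ka2.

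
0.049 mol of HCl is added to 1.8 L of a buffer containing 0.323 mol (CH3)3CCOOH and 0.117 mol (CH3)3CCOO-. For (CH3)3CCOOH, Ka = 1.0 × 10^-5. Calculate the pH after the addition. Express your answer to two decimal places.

pH = 4.26

After neutralization: n((CH3)3CCOOH) = 0.372 mol, n((CH3)3CCOO-) = 0.068 mol.
pKa = −log(1.0 × 10^-5) = 5.000
pH = pKa + log([A⁻]/[HA]) = 5.000 + log(0.068/0.372) = 5.000 -0.738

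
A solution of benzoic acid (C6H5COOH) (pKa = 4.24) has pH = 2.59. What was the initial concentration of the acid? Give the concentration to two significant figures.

C₀ = 1.2 × 10^-1 M

[H+] = 10^(-2.59) = 2.57 × 10^-3 M = x
Ka = 10^(−4.24) = 5.75 × 10^-5
Ka = x²/(C₀ − x) ⇒ C₀ = x + x²/Ka
C₀ = 2.57 × 10^-3 + (2.57 × 10^-3)²/(5.75 × 10^-5) = 1.17 × 10^-1 M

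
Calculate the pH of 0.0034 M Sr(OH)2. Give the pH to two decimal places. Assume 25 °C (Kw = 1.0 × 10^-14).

Sr(OH)2 is a strong base (each formula unit releases 2 OH-); [OH-] = 0.0068 M.
pOH = -log(0.0068) = 2.17
pH = 14.00 - 2.17 = 11.83

pH = 11.83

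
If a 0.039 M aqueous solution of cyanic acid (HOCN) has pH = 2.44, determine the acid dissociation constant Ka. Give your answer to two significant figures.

Ka = 3.7 × 10^-4

[H+] = 10^(-2.44) = 3.63 × 10^-3 M
At equilibrium [HA] = 0.039 − 3.63 × 10^-3 = 3.54 × 10^-2 M
Ka = [H+][A-]/[HA] = (3.63 × 10^-3)² / 3.54 × 10^-2 = 3.7 × 10^-4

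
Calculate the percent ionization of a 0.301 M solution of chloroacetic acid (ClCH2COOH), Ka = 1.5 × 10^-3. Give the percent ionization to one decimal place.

ClCH2COOH ⇌ ClCH2COO- + H+; let x = [H+] at equilibrium.
Solve x² + 0.0015x − 0.000451 = 0 → x = 2.05 × 10^-2 M
% ionization = x/C₀ × 100% = 2.05 × 10^-2/0.301 × 100% = 6.8%

6.8%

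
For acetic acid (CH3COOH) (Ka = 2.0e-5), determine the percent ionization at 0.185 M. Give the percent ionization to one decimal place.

CH3COOH ⇌ CH3COO- + H+; let x = [H+] at equilibrium.
x ≈ √(Ka·C₀) = √(2.0 × 10^-5 × 0.185) = 1.92 × 10^-3 M
% ionization = x/C₀ × 100% = 1.92 × 10^-3/0.185 × 100% = 1.0%

1.0%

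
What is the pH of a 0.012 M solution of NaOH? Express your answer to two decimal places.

NaOH is a strong base; [OH-] = 0.012 M.
pOH = -log(0.012) = 1.92
pH = 14.00 - 1.92 = 12.08

pH = 12.08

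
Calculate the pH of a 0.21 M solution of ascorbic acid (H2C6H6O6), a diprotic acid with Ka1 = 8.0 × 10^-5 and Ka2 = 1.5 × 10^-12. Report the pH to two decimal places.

pH = 2.39

Since Ka1 ≫ Ka2, the first ionization dominates [H+].
Ka1 = x²/(0.21 − x) = 8.0 × 10^-5
x ≈ √(8.0 × 10^-5 × 0.21) = 4.10 × 10^-3 M
pH = −log(4.10 × 10^-3) = 2.39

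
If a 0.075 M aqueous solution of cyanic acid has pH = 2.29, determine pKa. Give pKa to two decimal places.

pKa = 3.42

[H+] = 10^(-2.29) = 5.13 × 10^-3 M
At equilibrium [HA] = 0.075 − 5.13 × 10^-3 = 6.99 × 10^-2 M
Ka = [H+][A-]/[HA] = (5.13 × 10^-3)² / 6.99 × 10^-2 = 3.76 × 10^-4
pKa = -log(3.76 × 10^-4) = 3.42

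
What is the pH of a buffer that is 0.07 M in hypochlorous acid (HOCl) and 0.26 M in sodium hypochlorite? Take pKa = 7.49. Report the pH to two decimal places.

pH = 8.06

pH = pKa + log([A⁻]/[HA]) = 7.49 + log(0.26/0.07)
pH = 7.49 + (+0.570) = 8.06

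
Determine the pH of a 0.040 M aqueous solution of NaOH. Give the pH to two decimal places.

NaOH is a strong base; [OH-] = 0.04 M.
pOH = -log(0.04) = 1.40
pH = 14.00 - 1.40 = 12.60

pH = 12.60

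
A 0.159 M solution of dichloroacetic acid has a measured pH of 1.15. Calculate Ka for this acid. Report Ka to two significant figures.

[H+] = 10^(-1.15) = 7.08 × 10^-2 M
At equilibrium [HA] = 0.159 − 7.08 × 10^-2 = 8.82 × 10^-2 M
Ka = [H+][A-]/[HA] = (7.08 × 10^-2)² / 8.82 × 10^-2 = 5.7 × 10^-2

Ka = 5.7 × 10^-2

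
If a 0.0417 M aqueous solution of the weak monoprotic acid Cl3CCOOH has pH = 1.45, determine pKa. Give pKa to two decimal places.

pKa = 0.69

[H+] = 10^(-1.45) = 3.55 × 10^-2 M
At equilibrium [HA] = 0.0417 − 3.55 × 10^-2 = 6.20 × 10^-3 M
Ka = [H+][A-]/[HA] = (3.55 × 10^-2)² / 6.20 × 10^-3 = 2.03 × 10^-1
pKa = -log(2.03 × 10^-1) = 0.69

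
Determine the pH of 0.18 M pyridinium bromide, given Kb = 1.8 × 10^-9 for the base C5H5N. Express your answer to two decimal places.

pH = 3.00

C5H5NH+ is the conjugate acid of the weak base C5H5N.
Ka = Kw/Kb = 1.0×10^-14 / 1.8 × 10^-9 = 5.56 × 10^-6
From the ICE table, Ka = x²/(0.18 − x) = 5.56 × 10^-6.
Neglecting x in the denominator: x = √(5.56 × 10^-6 × 0.18) = 1.00 × 10^-3 M
pH = −log(1.00 × 10^-3) = 3.00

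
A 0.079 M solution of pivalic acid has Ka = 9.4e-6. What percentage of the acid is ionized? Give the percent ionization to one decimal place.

(CH3)3CCOOH ⇌ (CH3)3CCOO- + H+; let x = [H+] at equilibrium.
x ≈ √(Ka·C₀) = √(9.4 × 10^-6 × 0.079) = 8.62 × 10^-4 M
% ionization = x/C₀ × 100% = 8.62 × 10^-4/0.079 × 100% = 1.1%

1.1%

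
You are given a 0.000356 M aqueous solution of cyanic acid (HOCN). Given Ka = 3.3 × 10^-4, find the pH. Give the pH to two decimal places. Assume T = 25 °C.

pH = 3.67

HOCN ⇌ OCN- + H+
From the ICE table, Ka = [H+]²/(0.000356 − [H+]) = 3.3 × 10^-4.
The 5% rule fails; solving [H+]² + Ka·[H+] − Ka·C₀ = 0 exactly:
[H+] = (−Ka + √(Ka² + 4·Ka·C₀))/2 = 2.15 × 10^-4 M
pH = −log(2.15 × 10^-4) = 3.67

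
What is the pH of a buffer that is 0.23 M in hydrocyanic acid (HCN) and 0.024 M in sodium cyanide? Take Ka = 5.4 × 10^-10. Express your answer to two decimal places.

pH = 8.29

pKa = −log(5.4 × 10^-10) = 9.268
pH = pKa + log([A⁻]/[HA]) = 9.268 + log(0.024/0.23)
pH = 9.268 + (-0.982) = 8.29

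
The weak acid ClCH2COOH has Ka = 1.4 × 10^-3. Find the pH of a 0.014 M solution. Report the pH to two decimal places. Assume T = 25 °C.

ClCH2COOH ⇌ ClCH2COO- + H+
Ka = [H+]²/(0.014 − [H+]) = 1.4 × 10^-3
The 5% rule fails; solving [H+]² + Ka·[H+] − Ka·C₀ = 0 exactly:
[H+] = (−Ka + √(Ka² + 4·Ka·C₀))/2 = 3.78 × 10^-3 M
pH = −log[H+] = −log(3.78 × 10^-3) = 2.42

pH = 2.42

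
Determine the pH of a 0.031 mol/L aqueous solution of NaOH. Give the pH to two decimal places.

NaOH is a strong base; [OH-] = 0.031 M.
pOH = -log(0.031) = 1.51
pH = 14.00 - 1.51 = 12.49

pH = 12.49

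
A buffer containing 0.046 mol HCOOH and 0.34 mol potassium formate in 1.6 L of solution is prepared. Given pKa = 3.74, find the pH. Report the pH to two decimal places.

pH = 4.61

pH = pKa + log([A⁻]/[HA]) = 3.74 + log(0.34/0.046)
pH = 3.74 + (+0.869) = 4.61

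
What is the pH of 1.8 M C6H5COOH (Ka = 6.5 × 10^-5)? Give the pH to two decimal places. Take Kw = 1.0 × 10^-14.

C6H5COOH ⇌ C6H5COO- + H+
From the ICE table, Ka = [H+]²/(1.8 − [H+]) = 6.5 × 10^-5.
Assume [H+] ≪ 1.8: [H+] ≈ √(6.5 × 10^-5 × 1.8) = 1.08 × 10^-2 M
Check: 0.6% ionized — well under 5%, approximation valid.
pH = −log(1.08 × 10^-2) = 1.97

pH = 1.97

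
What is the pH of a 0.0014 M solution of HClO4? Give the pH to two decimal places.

pH = 2.85

HClO4 is a strong acid and dissociates completely, so [H+] = 0.0014 M.
pH = -log(0.0014) = 2.85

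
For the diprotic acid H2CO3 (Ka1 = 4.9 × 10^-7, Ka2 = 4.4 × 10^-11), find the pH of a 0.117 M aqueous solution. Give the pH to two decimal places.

pH = 3.62

Ka1 ≫ Ka2, so treat the first dissociation as the only significant source of H+.
Ka1 = x²/(0.117 − x) = 4.9 × 10^-7
x ≈ √(4.9 × 10^-7 × 0.117) = 2.39 × 10^-4 M
pH = −log(2.39 × 10^-4) = 3.62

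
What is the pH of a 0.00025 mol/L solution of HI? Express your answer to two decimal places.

HI is a strong acid and dissociates completely, so [H+] = 0.00025 M.
pH = -log(0.00025) = 3.60

pH = 3.60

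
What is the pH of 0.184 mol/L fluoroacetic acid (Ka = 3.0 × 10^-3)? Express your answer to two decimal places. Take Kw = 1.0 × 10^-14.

pH = 1.66

FCH2COOH ⇌ FCH2COO- + H+
From the ICE table, Ka = x²/(0.184 − x) = 3.0 × 10^-3.
The 5% rule fails; solving x² + Ka·x − Ka·C₀ = 0 exactly:
x = (−Ka + √(Ka² + 4·Ka·C₀))/2 = 2.20 × 10^-2 M
pH = −log[H+] = −log(2.20 × 10^-2) = 1.66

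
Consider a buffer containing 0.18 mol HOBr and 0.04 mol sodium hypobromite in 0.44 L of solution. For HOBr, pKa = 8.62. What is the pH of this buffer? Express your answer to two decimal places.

pH = pKa + log([A⁻]/[HA]) = 8.62 + log(0.04/0.18)
pH = 8.62 + (-0.653) = 7.97

pH = 7.97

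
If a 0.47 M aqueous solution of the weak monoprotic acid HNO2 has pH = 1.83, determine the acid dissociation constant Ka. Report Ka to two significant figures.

[H+] = 10^(-1.83) = 1.48 × 10^-2 M
At equilibrium [HA] = 0.47 − 1.48 × 10^-2 = 4.55 × 10^-1 M
Ka = [H+][A-]/[HA] = (1.48 × 10^-2)² / 4.55 × 10^-1 = 4.8 × 10^-4

Ka = 4.8 × 10^-4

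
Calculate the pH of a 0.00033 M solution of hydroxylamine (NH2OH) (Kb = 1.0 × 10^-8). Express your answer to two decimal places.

pH = 8.26

NH2OH + H2O ⇌ NH3OH+ + OH-
From the ICE table, Kb = [OH-]²/(0.00033 − [OH-]) = 1.0 × 10^-8.
Since Kb ≪ C₀, [OH-] ≈ √(Kb·C₀) = 1.82 × 10^-6 M.
pOH = 5.74, so pH = 14.00 − pOH = 8.26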